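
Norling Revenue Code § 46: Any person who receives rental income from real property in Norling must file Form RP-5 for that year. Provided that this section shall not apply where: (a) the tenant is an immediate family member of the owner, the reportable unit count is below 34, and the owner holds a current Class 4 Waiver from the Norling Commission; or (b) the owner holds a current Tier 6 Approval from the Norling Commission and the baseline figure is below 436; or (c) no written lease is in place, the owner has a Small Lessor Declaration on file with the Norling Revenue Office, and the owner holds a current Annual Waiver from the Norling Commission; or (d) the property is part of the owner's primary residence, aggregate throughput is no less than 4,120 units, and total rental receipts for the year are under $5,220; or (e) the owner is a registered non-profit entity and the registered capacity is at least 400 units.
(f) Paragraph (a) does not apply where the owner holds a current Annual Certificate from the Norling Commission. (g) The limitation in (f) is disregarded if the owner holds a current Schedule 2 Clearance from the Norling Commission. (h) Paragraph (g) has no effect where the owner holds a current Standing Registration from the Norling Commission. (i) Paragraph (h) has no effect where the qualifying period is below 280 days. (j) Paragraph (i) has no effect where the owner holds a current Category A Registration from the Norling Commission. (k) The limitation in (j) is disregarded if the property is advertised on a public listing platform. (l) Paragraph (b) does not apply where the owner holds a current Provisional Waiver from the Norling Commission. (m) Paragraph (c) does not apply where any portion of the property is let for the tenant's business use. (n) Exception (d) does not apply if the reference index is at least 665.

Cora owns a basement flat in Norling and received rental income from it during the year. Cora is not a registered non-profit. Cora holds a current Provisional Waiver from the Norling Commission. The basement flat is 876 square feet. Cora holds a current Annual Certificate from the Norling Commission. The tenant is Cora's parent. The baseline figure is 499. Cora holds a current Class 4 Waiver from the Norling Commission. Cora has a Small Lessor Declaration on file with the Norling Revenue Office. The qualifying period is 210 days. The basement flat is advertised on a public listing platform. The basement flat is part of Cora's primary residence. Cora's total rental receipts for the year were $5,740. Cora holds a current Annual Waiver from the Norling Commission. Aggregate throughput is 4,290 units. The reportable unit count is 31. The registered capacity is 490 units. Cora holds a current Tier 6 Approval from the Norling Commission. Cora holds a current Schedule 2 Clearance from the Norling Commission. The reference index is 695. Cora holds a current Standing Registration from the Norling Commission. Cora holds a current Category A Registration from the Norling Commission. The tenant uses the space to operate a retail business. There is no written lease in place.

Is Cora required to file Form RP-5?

No — exception (a) applies; Cora is not required to file Form RP-5.

All of (a)'s requirements are met (the tenant is an immediate family member; the reportable unit count is 31, below the 34 limit; a current Class 4 Waiver is held). Under paragraphs (f)–(k): (f) operates (a current Annual Certificate is held), but is overridden by (g): (g) applies — a current Schedule 2 Clearance is held. (h) is engaged (a current Standing Registration is held), but is itself disapplied by (i): (i) is triggered — the qualifying period is 210 days, below the 280 days limit. (j) would limit (i) — a current Category A Registration is held — but (k) sets (j) aside: (k) operates — the property is publicly advertised. (a) remains available.
Exception (b) requires that the baseline figure is below 436; but the baseline figure is 499, not below 436, so (b) is unavailable.
Exception (c)'s conditions are all satisfied: there is no written lease; a Small Lessor Declaration is on file; a current Annual Waiver is held. Turning to paragraph (m): (m) operates — the space is let for business use. (c) is therefore removed.
Exception (d) does not apply: total rental receipts for the year are $5,740, not under $5,220.
Exception (e) does not apply: Cora is not a registered non-profit.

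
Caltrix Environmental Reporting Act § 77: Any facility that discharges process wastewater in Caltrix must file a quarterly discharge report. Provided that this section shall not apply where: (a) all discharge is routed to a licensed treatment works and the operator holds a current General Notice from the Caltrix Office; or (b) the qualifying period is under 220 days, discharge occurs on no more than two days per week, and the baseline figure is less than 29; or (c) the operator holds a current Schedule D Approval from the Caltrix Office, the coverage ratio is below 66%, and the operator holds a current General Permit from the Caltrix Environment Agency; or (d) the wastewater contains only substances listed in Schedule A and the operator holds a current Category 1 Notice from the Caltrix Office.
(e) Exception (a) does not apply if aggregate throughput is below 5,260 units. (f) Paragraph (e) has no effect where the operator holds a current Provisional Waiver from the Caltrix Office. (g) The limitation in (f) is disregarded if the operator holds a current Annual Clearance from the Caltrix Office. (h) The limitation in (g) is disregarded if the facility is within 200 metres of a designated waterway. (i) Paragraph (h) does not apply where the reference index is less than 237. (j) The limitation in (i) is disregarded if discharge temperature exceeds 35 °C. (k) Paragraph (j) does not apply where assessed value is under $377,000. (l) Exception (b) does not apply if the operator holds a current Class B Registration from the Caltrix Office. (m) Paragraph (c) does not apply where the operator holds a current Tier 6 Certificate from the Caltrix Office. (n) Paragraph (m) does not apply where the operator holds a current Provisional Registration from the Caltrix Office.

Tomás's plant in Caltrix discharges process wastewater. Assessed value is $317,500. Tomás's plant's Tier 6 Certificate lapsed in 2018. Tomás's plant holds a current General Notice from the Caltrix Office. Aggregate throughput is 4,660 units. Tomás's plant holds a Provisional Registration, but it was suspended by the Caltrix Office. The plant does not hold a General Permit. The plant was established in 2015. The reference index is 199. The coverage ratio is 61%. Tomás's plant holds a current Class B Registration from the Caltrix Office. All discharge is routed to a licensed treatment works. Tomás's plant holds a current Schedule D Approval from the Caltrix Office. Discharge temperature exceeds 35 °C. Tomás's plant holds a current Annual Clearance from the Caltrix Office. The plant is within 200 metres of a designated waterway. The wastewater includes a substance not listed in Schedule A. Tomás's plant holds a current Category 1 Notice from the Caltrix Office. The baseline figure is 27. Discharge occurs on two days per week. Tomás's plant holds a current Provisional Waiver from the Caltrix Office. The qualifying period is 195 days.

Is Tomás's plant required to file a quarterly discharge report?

Exception (a)'s conditions are all satisfied: discharge is routed to a licensed treatment works; a current General Notice is held. However, paragraphs (e)–(k) must be considered: (e) applies — aggregate throughput is 4,660 units, below the 5,260 units limit. (f) is engaged (a current Provisional Waiver is held), but yields to (g): (g) operates against (f): a current Annual Clearance is held. (h) applies (the plant is within 200 m of a designated waterway), but is displaced by (i): (i) is triggered — the reference index is 199, less than the 237 limit. (j) is triggered (discharge temperature exceeds 35 °C), but is itself disapplied by (k): (k) operates against (j): assessed value is $317,500, under the $377,000 limit. (a) is therefore removed.
All of (b)'s requirements are met (the qualifying period is 195 days, under the 220 days limit; discharge occurs on no more than two days per week; the baseline figure is 27, less than the 29 limit). Turning to paragraph (l): (l) operates against (b): a current Class B Registration is held. (b) is therefore removed.
Exception (c) fails — no General Permit is held.
Exception (d) fails — the wastewater includes a non-Schedule-A substance.
No exception displaces § 77.

Yes — Tomás's plant must file a quarterly discharge report.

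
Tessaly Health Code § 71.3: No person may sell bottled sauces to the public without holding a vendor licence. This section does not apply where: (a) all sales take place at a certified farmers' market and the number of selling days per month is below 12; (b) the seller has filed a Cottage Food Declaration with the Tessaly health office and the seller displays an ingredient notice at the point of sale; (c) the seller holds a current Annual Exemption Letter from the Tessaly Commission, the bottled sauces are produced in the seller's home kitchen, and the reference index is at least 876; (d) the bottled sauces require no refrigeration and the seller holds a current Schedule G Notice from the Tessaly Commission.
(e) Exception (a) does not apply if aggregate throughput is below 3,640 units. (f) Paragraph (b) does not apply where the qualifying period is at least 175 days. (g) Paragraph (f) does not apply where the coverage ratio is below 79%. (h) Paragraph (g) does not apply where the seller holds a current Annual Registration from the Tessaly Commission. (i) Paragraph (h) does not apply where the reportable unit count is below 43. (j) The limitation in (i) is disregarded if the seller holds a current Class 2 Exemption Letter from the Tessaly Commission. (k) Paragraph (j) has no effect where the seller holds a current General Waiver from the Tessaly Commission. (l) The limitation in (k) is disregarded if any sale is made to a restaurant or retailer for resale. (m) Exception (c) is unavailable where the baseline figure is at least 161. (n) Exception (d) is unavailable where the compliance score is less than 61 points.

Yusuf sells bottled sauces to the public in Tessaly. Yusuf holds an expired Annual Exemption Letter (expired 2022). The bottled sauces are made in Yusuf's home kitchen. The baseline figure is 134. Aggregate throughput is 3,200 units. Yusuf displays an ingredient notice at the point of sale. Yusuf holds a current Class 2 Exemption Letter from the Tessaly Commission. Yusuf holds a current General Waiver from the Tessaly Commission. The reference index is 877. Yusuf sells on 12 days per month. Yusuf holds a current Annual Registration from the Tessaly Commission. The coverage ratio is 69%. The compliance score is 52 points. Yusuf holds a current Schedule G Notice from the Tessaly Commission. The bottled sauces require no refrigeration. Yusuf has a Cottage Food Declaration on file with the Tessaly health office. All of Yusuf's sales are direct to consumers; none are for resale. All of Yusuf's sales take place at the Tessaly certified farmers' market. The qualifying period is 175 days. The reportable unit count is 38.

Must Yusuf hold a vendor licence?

Exception (a) does not apply: the number of selling days per month is 12, not below 12.
All of (b)'s requirements are met (a Cottage Food Declaration is on file; an ingredient notice is displayed). Considering the limiting provisions: (f) is engaged (the qualifying period is 175 days, meeting the 175 days threshold), but is overridden by (g): (g) operates against (f): the coverage ratio is 69%, below the 79% limit. (h) would limit (g) — a current Annual Registration is held — but (i) sets (h) aside: (i) operates against (h): the reportable unit count is 38, below the 43 limit. (j) is engaged (a current Class 2 Exemption Letter is held), but is itself disapplied by (k): (k) operates against (j): a current General Waiver is held. (l) is inapplicable (no sales are for resale), so (k) stands. (b) remains available.
Exception (c) requires that the seller holds a current Annual Exemption Letter from the Tessaly Commission; but there is no Annual Exemption Letter in force, so (c) is unavailable.
Exception (d): the bottled sauces are shelf-stable; a current Schedule G Notice is held — every condition holds. But: (n) is engaged — the compliance score is 52 points, less than the 61 points limit. Exception (d) does not apply.

No — exception (b) applies; Yusuf is not required to hold a vendor licence.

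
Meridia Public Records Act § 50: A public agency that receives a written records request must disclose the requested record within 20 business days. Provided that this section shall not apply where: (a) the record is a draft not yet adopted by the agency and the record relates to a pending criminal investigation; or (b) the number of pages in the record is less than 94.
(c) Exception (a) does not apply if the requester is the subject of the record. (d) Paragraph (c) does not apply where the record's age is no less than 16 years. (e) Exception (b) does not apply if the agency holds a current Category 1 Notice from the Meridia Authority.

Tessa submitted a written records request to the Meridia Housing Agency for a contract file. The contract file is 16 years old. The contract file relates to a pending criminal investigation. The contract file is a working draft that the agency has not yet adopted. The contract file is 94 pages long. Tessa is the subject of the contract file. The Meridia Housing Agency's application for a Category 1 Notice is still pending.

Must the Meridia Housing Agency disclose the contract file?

Exception (a) is satisfied on its face — the contract file is an unadopted draft; the contract file relates to a pending investigation. Considering the limiting provisions: (c) would limit (a) — Tessa is the subject of the contract file — but (d) sets (c) aside: (d) applies — the record's age is 16 years, meeting the 16 years threshold. (a) remains available.
Exception (b) fails — the number of pages in the record is 94, not less than 94.

No — exception (a) applies; the Meridia Housing Agency is not required to disclose the contract file.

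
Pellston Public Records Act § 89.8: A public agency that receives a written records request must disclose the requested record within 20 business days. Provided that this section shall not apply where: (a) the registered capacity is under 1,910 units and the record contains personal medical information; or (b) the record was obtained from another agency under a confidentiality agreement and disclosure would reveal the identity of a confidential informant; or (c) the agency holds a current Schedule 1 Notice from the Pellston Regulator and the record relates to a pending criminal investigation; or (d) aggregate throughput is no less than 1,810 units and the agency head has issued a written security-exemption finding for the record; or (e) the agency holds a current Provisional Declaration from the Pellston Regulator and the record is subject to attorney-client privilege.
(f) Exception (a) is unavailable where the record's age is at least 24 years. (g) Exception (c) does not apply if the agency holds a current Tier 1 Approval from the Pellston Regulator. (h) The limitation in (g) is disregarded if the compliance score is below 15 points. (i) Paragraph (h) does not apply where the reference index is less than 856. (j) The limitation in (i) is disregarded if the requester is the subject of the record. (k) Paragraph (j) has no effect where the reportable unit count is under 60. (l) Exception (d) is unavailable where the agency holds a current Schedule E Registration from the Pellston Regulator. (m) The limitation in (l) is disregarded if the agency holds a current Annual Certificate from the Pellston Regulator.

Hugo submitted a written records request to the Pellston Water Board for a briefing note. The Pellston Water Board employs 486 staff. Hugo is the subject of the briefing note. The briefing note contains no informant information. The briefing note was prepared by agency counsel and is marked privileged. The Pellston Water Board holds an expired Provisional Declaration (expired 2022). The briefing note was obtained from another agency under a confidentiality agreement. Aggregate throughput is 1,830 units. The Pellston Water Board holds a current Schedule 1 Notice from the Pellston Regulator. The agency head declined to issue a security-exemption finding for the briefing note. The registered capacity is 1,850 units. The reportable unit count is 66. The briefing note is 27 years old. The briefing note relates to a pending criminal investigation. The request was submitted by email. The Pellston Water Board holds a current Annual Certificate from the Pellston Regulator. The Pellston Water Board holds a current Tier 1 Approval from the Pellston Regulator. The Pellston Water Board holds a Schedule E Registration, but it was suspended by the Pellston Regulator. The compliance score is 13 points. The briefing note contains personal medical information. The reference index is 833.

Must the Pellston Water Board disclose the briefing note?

Exception (a)'s conditions are all satisfied: the registered capacity is 1,850 units, under the 1,910 units limit; the briefing note contains personal medical information. But applying paragraph (f): (f) is triggered — the record's age is 27 years, meeting the 24 years threshold. So (a) is unavailable.
Exception (b) does not apply: the briefing note contains no informant information.
Exception (c)'s conditions are all satisfied: a current Schedule 1 Notice is held; the briefing note relates to a pending investigation. Considering the limiting provisions: (g) would limit (c) — a current Tier 1 Approval is held — but (h) sets (g) aside: (h) operates — the compliance score is 13 points, below the 15 points limit. (i) operates (the reference index is 833, less than the 856 limit), but is overridden by (j): (j) applies — Hugo is the subject of the briefing note. (k), which would lift (j), does not operate here — the reportable unit count is 66, not under 60. (c) remains available.
Exception (d) does not apply: the agency head declined to issue a security-exemption finding.
Exception (e) does not apply: no current Provisional Declaration is held.

No — exception (c) applies; the Pellston Water Board is not required to disclose the briefing note.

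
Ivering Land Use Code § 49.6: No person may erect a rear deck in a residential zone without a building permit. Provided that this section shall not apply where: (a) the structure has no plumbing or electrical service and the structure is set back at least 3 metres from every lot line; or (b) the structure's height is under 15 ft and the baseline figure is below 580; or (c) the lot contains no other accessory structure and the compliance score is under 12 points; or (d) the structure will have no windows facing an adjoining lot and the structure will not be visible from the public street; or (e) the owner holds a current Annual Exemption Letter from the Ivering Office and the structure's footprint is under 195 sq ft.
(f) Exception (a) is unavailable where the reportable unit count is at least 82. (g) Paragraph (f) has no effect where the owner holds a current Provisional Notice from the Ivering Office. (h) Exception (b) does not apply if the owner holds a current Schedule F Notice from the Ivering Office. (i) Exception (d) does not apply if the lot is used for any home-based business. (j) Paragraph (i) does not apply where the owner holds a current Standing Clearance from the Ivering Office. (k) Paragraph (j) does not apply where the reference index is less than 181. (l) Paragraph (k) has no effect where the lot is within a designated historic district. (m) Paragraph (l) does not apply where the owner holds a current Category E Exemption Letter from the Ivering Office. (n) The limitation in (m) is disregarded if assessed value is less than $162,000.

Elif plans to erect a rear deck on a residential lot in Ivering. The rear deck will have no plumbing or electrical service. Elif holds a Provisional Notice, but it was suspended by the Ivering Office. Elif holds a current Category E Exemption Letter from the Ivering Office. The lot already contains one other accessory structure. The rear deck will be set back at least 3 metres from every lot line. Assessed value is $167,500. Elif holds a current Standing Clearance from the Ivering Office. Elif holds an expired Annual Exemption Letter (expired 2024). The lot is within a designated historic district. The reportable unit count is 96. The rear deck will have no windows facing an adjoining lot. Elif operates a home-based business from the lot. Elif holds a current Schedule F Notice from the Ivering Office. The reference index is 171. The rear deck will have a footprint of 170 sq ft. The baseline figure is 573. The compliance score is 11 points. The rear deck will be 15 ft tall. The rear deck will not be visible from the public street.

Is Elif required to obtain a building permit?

All of (a)'s requirements are met (there is no plumbing or electrical service; the setback is at least 3 m on every side). However, paragraphs (f)–(g) must be considered: (f) operates against (a): the reportable unit count is 96, meeting the 82 threshold. (g) is not engaged (there is no Provisional Notice in force), so (f) stands. So (a) is unavailable.
Exception (b) requires that the structure's height is under 15 ft; but the structure's height is 15 ft, not under 15 ft, so (b) is unavailable.
Exception (c) does not apply: the lot already has another accessory structure.
Exception (d): no windows face an adjoining lot; the structure will not be visible from the street — every condition holds. However, paragraphs (i)–(n) must be considered: (i) operates against (d): a home-based business operates on the lot. (j) would limit (i) — a current Standing Clearance is held — but (k) sets (j) aside: (k) operates against (j): the reference index is 171, less than the 181 limit. (l) operates (the lot is in a historic district), but is displaced by (m): (m) operates — a current Category E Exemption Letter is held. (n) does not operate here (assessed value is $167,500, not less than $162,000), so (m) stands. Exception (d) does not apply.
Exception (e) does not apply: the Annual Exemption Letter is not current.
No exception displaces § 49.6.

Yes — Elif must obtain a building permit.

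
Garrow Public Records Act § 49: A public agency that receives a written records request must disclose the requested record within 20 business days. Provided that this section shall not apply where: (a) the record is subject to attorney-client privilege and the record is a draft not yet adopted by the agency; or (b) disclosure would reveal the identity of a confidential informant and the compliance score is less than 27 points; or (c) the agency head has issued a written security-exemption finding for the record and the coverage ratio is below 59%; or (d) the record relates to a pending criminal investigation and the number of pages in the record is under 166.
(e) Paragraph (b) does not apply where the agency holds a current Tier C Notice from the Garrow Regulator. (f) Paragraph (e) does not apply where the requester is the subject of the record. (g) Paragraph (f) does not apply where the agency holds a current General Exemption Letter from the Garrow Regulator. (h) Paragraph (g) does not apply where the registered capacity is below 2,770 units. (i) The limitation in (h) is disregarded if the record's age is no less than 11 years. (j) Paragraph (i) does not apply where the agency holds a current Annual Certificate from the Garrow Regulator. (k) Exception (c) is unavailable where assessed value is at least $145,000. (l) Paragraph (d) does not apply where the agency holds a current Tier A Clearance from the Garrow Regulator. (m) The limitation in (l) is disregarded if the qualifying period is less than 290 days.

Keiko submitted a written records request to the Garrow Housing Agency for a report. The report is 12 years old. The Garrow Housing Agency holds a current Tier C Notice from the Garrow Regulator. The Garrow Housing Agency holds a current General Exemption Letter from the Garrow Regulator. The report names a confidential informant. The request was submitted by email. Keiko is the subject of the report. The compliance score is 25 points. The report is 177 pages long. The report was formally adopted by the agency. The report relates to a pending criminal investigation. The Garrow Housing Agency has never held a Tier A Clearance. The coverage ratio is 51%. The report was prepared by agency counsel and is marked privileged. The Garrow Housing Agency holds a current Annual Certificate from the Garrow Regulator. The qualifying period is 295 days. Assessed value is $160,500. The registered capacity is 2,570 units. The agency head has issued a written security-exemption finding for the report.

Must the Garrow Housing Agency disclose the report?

Exception (a) does not apply: the report has been formally adopted.
All of (b)'s requirements are met (the report names a confidential informant; the compliance score is 25 points, less than the 27 points limit). Under paragraphs (e)–(j): (e) is engaged (a current Tier C Notice is held), but is itself disapplied by (f): (f) operates — Keiko is the subject of the report. (g) would limit (f) — a current General Exemption Letter is held — but (h) sets (g) aside: (h) operates against (g): the registered capacity is 2,570 units, below the 2,770 units limit. (i) is engaged (the record's age is 12 years, meeting the 11 years threshold), but is itself disapplied by (j): (j) operates — a current Annual Certificate is held. Exception (b) stands.
All of (c)'s requirements are met (a written security-exemption finding has been issued; the coverage ratio is 51%, below the 59% limit). But: (k) operates against (c): assessed value is $160,500, meeting the $145,000 threshold. (c) is therefore removed.
Exception (d) fails — the number of pages in the record is 177, not under 166.

No — exception (b) applies; the Garrow Housing Agency is not required to disclose the report.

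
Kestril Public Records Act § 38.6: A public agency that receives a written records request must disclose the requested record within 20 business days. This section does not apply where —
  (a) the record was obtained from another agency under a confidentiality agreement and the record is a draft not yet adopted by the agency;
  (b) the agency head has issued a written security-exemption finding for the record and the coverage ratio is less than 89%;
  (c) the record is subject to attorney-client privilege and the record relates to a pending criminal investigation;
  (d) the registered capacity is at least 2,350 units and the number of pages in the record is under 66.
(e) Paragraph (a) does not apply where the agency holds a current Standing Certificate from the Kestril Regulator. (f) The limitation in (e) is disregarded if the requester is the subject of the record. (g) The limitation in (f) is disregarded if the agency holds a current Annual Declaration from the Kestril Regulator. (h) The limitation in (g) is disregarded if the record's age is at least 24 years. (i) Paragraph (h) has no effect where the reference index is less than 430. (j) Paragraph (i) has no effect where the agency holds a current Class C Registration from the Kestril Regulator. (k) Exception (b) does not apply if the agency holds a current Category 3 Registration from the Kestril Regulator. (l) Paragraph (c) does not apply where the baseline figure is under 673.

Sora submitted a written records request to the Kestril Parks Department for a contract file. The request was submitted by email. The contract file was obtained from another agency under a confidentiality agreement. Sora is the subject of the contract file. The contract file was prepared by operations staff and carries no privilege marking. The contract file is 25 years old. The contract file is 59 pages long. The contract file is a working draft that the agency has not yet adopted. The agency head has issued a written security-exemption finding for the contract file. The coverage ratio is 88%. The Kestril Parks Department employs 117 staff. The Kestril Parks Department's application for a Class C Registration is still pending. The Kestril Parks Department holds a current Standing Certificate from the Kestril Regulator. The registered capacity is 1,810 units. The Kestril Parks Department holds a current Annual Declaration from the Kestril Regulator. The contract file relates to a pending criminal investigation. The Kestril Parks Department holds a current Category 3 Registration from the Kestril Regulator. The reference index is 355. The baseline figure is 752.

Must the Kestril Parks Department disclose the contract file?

Yes — the Kestril Parks Department must disclose the contract file.

Exception (a): the contract file was obtained under a confidentiality agreement; the contract file is an unadopted draft — every condition holds. Turning to paragraphs (e)–(j): (e) applies — a current Standing Certificate is held. (f) is triggered (Sora is the subject of the contract file), but is overridden by (g): (g) operates against (f): a current Annual Declaration is held. (h) would limit (g) — the record's age is 25 years, meeting the 24 years threshold — but (i) sets (h) aside: (i) is triggered — the reference index is 355, less than the 430 limit. (j) is not engaged (there is no Class C Registration in force), so (i) stands. (a) is therefore removed.
Exception (b)'s conditions are all satisfied: a written security-exemption finding has been issued; the coverage ratio is 88%, less than the 89% limit. However, paragraph (k) must be considered: (k) operates against (b): a current Category 3 Registration is held. Exception (b) does not apply.
Exception (c) requires that the record is subject to attorney-client privilege; but the contract file carries no privilege marking, so (c) is unavailable.
Exception (d) fails — the registered capacity is 1,810 units, short of 2,350 units.
None of the exceptions is available; § 38.6 applies in full.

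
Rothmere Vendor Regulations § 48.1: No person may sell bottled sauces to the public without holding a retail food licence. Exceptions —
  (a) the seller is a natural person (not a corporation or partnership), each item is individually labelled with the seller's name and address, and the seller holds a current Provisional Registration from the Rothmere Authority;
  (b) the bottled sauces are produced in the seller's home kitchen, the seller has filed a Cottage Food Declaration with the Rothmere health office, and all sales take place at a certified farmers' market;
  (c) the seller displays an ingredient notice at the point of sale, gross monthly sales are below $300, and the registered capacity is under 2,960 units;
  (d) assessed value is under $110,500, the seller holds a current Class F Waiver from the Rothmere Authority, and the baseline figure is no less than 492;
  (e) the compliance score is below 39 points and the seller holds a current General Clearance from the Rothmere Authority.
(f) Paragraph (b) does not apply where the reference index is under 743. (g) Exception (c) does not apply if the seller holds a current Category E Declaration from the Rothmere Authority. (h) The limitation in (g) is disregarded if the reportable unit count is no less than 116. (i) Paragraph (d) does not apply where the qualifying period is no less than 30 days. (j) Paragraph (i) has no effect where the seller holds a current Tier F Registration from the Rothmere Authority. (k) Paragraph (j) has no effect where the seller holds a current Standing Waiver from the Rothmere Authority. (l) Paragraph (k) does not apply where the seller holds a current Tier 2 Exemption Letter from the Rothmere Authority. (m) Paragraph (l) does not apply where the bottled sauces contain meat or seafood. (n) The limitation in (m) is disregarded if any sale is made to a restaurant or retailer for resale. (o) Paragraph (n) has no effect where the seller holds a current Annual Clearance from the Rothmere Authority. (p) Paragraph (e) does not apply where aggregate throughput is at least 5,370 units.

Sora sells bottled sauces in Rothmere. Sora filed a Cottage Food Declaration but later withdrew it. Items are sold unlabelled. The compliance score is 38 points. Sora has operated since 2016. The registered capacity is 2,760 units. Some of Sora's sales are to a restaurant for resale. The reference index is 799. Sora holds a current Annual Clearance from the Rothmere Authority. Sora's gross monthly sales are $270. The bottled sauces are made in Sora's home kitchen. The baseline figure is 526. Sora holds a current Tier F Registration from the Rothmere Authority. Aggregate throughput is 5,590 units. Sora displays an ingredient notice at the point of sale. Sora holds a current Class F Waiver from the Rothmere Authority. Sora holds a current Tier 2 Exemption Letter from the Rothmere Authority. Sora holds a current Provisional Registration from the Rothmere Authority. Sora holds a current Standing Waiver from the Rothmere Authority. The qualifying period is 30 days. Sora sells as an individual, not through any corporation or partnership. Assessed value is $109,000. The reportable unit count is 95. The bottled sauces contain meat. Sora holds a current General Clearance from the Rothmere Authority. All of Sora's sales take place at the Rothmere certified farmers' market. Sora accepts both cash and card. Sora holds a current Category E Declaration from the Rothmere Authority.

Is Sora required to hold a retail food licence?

Yes — Sora must hold a retail food licence.

Exception (a) fails — items are sold unlabelled.
Exception (b) does not apply: the Cottage Food Declaration was withdrawn.
All of (c)'s requirements are met (an ingredient notice is displayed; gross monthly sales are $270, below the $300 limit; the registered capacity is 2,760 units, under the 2,960 units limit). But: (g) operates against (c): a current Category E Declaration is held. (h) is not engaged (the reportable unit count is 95, short of 116), so (g) stands. Exception (c) does not apply.
Exception (d) is satisfied on its face — assessed value is $109,000, under the $110,500 limit; a current Class F Waiver is held; the baseline figure is 526, meeting the 492 threshold. But applying paragraphs (i)–(o): (i) applies — the qualifying period is 30 days, meeting the 30 days threshold. (j) is triggered (a current Tier F Registration is held), but is itself disapplied by (k): (k) operates — a current Standing Waiver is held. (l) would limit (k) — a current Tier 2 Exemption Letter is held — but (m) sets (l) aside: (m) is engaged — the bottled sauces contain meat. (n) is triggered (some sales are to a restaurant for resale), but is set aside by (o): (o) operates against (n): a current Annual Clearance is held. (d) is therefore removed.
Exception (e) is satisfied on its face — the compliance score is 38 points, below the 39 points limit; a current General Clearance is held. Turning to paragraph (p): (p) operates against (e): aggregate throughput is 5,590 units, meeting the 5,370 units threshold. Exception (e) does not apply.
Every exception is unavailable, so the rule governs.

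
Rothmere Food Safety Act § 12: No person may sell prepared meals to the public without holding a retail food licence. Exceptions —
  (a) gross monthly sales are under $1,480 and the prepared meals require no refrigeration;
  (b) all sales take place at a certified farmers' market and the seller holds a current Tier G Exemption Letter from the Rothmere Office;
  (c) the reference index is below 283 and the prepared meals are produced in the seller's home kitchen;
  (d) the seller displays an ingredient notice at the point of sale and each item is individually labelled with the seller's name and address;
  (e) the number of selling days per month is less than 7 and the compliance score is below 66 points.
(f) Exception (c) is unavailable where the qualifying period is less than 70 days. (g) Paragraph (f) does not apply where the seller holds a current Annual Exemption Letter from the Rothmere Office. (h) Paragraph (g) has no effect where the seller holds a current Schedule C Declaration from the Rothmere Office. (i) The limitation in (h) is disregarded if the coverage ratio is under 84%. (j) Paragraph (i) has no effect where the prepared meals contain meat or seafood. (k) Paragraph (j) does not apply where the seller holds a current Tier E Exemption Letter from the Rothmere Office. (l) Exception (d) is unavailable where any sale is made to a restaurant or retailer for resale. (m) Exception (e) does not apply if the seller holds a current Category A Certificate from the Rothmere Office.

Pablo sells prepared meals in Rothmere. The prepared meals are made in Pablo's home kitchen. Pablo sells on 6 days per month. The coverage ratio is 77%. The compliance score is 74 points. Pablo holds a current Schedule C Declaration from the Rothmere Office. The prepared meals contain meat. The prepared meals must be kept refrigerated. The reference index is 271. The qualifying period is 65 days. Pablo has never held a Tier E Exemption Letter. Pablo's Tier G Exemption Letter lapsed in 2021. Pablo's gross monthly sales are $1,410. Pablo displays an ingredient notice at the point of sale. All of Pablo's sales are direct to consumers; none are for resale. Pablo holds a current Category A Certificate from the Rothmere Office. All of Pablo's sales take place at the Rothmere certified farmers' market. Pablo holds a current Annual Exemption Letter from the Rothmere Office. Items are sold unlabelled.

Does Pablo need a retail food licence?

Yes — Pablo must hold a retail food licence.

Exception (a) requires that the prepared meals require no refrigeration; but the prepared meals require refrigeration, so (a) is unavailable.
Exception (b) does not apply: no current Tier G Exemption Letter is held.
Exception (c): the reference index is 271, below the 283 limit; the prepared meals are home-kitchen produced — every condition holds. But: (f) is engaged — the qualifying period is 65 days, less than the 70 days limit. (g) operates (a current Annual Exemption Letter is held), but is overridden by (h): (h) is engaged — a current Schedule C Declaration is held. (i) would limit (h) — the coverage ratio is 77%, under the 84% limit — but (j) sets (i) aside: (j) operates against (i): the prepared meals contain meat. (k), which would lift (j), is not triggered — no current Tier E Exemption Letter is held. So (c) is unavailable.
Exception (d) does not apply: items are sold unlabelled.
Exception (e) does not apply: the compliance score is 74 points, not below 66 points.
No exception is made out. Pablo falls within the general rule.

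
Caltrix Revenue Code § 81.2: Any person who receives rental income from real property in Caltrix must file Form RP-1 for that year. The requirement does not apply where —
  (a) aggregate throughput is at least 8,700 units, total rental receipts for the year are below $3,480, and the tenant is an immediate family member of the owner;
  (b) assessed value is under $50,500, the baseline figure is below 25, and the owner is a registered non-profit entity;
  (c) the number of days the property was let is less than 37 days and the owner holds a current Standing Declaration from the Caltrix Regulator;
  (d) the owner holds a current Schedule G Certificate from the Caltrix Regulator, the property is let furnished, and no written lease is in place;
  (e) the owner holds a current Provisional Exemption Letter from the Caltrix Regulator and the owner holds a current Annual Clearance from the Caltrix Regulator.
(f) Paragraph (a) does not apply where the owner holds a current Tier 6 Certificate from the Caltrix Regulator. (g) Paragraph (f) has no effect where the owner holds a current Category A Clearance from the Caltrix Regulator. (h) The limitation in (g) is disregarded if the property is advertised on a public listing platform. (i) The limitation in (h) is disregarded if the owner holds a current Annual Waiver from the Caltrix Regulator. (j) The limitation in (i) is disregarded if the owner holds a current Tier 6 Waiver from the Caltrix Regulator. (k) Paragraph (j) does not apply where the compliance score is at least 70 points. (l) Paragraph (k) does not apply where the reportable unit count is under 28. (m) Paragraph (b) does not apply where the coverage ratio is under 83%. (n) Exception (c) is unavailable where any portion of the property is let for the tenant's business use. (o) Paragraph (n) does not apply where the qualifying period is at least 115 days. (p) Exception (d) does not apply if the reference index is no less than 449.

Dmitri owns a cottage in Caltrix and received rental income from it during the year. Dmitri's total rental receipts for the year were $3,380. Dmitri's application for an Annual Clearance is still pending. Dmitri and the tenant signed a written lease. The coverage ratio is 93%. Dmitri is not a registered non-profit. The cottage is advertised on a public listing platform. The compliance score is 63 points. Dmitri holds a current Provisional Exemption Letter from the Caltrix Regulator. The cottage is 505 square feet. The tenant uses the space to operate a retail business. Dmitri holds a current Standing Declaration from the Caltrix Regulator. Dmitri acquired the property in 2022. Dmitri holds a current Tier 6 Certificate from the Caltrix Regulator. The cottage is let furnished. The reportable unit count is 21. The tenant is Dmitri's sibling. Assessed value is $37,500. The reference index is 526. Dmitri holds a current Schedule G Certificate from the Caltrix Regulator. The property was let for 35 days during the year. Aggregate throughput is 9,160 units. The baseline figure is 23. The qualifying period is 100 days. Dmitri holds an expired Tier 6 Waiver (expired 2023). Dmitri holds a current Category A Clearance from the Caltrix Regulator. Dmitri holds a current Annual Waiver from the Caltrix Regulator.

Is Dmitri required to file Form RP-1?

No — exception (a) applies; Dmitri is not required to file Form RP-1.

Exception (a): aggregate throughput is 9,160 units, meeting the 8,700 units threshold; total rental receipts for the year are $3,380, below the $3,480 limit; the tenant is an immediate family member — every condition holds. Under paragraphs (f)–(l): (f) is engaged (a current Tier 6 Certificate is held), but is displaced by (g): (g) operates against (f): a current Category A Clearance is held. (h) applies (the property is publicly advertised), but is itself disapplied by (i): (i) operates against (h): a current Annual Waiver is held. (j), which would lift (i), is not triggered — the Tier 6 Waiver is not current. So (a) applies.
Exception (b) does not apply: Dmitri is not a registered non-profit.
Exception (c) is satisfied on its face — the number of days the property was let is 35 days, less than the 37 days limit; a current Standing Declaration is held. But applying paragraphs (n)–(o): (n) applies — the space is let for business use. (o) is inapplicable (the qualifying period is 100 days, short of 115 days), so (n) stands. So (c) is unavailable.
Exception (d) fails — a written lease is in place.
Exception (e) does not apply: no current Annual Clearance is held.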